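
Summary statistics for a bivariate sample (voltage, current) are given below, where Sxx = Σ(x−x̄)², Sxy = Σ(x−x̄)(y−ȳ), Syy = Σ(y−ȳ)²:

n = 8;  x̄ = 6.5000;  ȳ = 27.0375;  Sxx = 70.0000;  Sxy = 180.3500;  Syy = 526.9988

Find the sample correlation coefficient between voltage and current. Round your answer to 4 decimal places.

0.9390

r = Sxy/√(Sxx·Syy) = 180.35/√(36889.916) = 180.35/192.067478 = 0.938993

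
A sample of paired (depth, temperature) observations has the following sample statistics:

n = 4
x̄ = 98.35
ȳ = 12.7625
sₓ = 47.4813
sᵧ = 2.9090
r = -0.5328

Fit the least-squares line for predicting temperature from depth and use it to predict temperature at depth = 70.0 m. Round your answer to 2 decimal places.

13.69

b = r · sᵧ/sₓ = -0.5328 · 2.909/47.4813 = -0.032643
a = ȳ − b·x̄ = 12.7625 − (-0.032643)·98.35 = 15.972904
ŷ(70.0) = a + b·70.0 = 15.972904 + (-0.032643)·70 = 13.687919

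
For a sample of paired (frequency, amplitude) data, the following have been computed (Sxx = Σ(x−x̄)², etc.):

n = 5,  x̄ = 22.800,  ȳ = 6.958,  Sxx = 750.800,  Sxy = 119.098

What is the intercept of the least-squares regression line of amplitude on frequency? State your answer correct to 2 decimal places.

3.34

b = Sxy/Sxx = 119.098/750.8 = 0.158628
a = ȳ − b·x̄ = 6.958 − 0.158628·22.8 = 3.341279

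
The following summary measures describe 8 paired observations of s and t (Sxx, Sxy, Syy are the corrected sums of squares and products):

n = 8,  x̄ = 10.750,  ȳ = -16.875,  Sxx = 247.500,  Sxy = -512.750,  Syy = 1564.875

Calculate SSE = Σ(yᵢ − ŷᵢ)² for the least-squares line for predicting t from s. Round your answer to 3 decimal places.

502.602

b = Sxy/Sxx = -512.75/247.5 = -2.071717
SSE = Syy − b·Sxy = 1564.875 − (-2.071717)·(-512.75) = 502.602020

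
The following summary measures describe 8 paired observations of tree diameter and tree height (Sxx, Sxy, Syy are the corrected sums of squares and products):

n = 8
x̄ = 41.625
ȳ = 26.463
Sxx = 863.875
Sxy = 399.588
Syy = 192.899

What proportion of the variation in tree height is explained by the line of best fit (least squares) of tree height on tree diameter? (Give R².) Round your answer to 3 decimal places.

R² = Sxy²/(Sxx·Syy) = (399.588)²/(863.875·192.899) = 0.958173

0.958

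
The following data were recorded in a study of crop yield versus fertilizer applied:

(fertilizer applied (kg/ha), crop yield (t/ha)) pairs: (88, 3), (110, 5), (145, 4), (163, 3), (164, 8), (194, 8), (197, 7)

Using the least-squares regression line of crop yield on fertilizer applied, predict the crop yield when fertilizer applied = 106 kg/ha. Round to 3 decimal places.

n = 7, Σx = 1061, Σy = 38, Σxy = 6126, Σx² = 170779
Sxx = Σx² − (Σx)²/n = 170779 − 160817.285714 = 9961.714286
Sxy = Σxy − (Σx)(Σy)/n = 6126 − 5759.714286 = 366.285714
b = Sxy/Sxx = 366.285714/9961.714286 = 0.036769
a = ȳ − b·x̄ = 5.428571 − 0.036769·151.571429 = -0.144611
ŷ(106) = a + b·106 = -0.144611 + 0.036769·106 = 3.752940

3.753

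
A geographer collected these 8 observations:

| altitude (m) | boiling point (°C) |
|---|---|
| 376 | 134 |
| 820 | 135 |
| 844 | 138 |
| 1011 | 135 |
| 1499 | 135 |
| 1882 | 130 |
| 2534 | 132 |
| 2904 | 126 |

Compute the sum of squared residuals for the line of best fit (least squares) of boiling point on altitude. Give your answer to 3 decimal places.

n = 8, Σx = 11870, Σy = 1065, Σxy = 1561458, Σx² = 23191530, Σy² = 141875
Sxx = Σx² − (Σx)²/n = 23191530 − 17612112.5 = 5579417.5
Sxy = Σxy − (Σx)(Σy)/n = 1561458 − 1580193.75 = -18735.75
Syy = Σy² − (Σy)²/n = 141875 − 141778.125 = 96.875
b = Sxy/Sxx = -18735.75/5579417.5 = -0.003358
SSE = Syy − b·Sxy = 96.875 − (-0.003358)·(-18735.75) = 33.960130

33.960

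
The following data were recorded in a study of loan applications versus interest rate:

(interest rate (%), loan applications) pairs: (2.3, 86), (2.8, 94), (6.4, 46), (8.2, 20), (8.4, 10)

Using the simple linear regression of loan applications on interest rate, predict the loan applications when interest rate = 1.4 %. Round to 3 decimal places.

105.282

n = 5, Σx = 28.1, Σy = 256, Σxy = 1003.4, Σx² = 191.89
Sxx = Σx² − (Σx)²/n = 191.89 − 157.922 = 33.968
Sxy = Σxy − (Σx)(Σy)/n = 1003.4 − 1438.72 = -435.32
b = Sxy/Sxx = -435.32/33.968 = -12.815591
a = ȳ − b·x̄ = 51.2 − (-12.815591)·5.62 = 123.223622
ŷ(1.4) = a + b·1.4 = 123.223622 + (-12.815591)·1.4 = 105.281795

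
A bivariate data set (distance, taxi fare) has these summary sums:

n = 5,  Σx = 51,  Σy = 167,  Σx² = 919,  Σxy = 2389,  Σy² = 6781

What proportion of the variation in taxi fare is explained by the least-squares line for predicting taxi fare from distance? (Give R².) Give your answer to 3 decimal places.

Sxx = Σx² − (Σx)²/n = 919 − 520.2 = 398.8
Sxy = Σxy − (Σx)(Σy)/n = 2389 − 1703.4 = 685.6
Syy = Σy² − (Σy)²/n = 6781 − 5577.8 = 1203.2
R² = Sxy²/(Sxx·Syy) = (685.6)²/(398.8·1203.2) = 0.979600

0.980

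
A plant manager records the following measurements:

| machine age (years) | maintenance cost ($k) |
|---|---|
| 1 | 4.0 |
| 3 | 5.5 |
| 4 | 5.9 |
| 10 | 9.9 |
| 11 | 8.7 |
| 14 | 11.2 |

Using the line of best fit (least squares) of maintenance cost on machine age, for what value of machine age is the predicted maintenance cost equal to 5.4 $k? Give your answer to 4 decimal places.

3.1530

n = 6, Σx = 43, Σy = 45.2, Σxy = 395.6, Σx² = 443
Sxx = Σx² − (Σx)²/n = 443 − 308.166667 = 134.833333
Sxy = Σxy − (Σx)(Σy)/n = 395.6 − 323.933333 = 71.666667
b = Sxy/Sxx = 71.666667/134.833333 = 0.531520
a = ȳ − b·x̄ = 7.533333 − 0.531520·7.166667 = 3.724104
Set a + b·x = 5.4: x = (5.4 − 3.724104) / 0.531520 = 3.153023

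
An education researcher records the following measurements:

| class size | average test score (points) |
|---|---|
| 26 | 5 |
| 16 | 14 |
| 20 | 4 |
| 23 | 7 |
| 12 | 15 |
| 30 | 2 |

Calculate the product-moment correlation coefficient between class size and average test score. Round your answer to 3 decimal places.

-0.896

n = 6, Σx = 127, Σy = 47, Σxy = 835, Σx² = 2905, Σy² = 515
Sxx = Σx² − (Σx)²/n = 2905 − 2688.166667 = 216.833333
Sxy = Σxy − (Σx)(Σy)/n = 835 − 994.833333 = -159.833333
Syy = Σy² − (Σy)²/n = 515 − 368.166667 = 146.833333
r = Sxy/√(Sxx·Syy) = -159.833333/√(31838.361111) = -159.833333/178.433072 = -0.895761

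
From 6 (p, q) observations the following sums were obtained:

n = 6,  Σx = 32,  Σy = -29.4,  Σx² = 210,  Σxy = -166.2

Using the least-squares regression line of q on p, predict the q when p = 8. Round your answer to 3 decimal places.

-5.537

Sxx = Σx² − (Σx)²/n = 210 − 170.666667 = 39.333333
Sxy = Σxy − (Σx)(Σy)/n = -166.2 − (-156.8) = -9.4
b = Sxy/Sxx = -9.4/39.333333 = -0.238983
a = ȳ − b·x̄ = -4.9 − (-0.238983)·5.333333 = -3.625424
ŷ(8) = a + b·8 = -3.625424 + (-0.238983)·8 = -5.537288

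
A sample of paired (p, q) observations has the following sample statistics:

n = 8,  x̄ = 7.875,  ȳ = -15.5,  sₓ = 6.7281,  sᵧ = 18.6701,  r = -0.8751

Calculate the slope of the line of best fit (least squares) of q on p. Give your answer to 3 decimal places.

-2.428

b = r · sᵧ/sₓ = -0.8751 · 18.6701/6.7281 = -2.428353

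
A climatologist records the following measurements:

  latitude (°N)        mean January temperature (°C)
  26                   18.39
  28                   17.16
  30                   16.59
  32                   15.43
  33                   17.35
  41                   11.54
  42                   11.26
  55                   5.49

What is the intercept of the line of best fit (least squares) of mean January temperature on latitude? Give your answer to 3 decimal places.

n = 8, Σx = 287, Σy = 113.21, Σxy = 3770.64, Σx² = 10943
Sxx = Σx² − (Σx)²/n = 10943 − 10296.125 = 646.875
Sxy = Σxy − (Σx)(Σy)/n = 3770.64 − 4061.40875 = -290.76875
b = Sxy/Sxx = -290.76875/646.875 = -0.449498
a = ȳ − b·x̄ = 14.15125 − (-0.449498)·35.875 = 30.276976

30.277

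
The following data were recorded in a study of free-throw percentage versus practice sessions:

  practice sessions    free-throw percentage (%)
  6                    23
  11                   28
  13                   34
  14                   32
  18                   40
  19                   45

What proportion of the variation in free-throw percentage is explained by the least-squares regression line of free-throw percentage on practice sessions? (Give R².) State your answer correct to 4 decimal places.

0.9400

n = 6, Σx = 81, Σy = 202, Σxy = 2911, Σx² = 1207, Σy² = 7118
Sxx = Σx² − (Σx)²/n = 1207 − 1093.5 = 113.5
Sxy = Σxy − (Σx)(Σy)/n = 2911 − 2727 = 184
Syy = Σy² − (Σy)²/n = 7118 − 6800.666667 = 317.333333
R² = Sxy²/(Sxx·Syy) = (184)²/(113.5·317.333333) = 0.939992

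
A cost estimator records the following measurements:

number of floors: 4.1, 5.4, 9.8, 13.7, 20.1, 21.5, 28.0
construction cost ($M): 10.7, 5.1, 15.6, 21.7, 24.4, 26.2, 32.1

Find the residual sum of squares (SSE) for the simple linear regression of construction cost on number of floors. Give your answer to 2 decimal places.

n = 7, Σx = 102.6, Σy = 135.8, Σxy = 2474.12, Σx² = 1979.96, Σy² = 3166.96
Sxx = Σx² − (Σx)²/n = 1979.96 − 1503.822857 = 476.137143
Sxy = Σxy − (Σx)(Σy)/n = 2474.12 − 1990.44 = 483.68
Syy = Σy² − (Σy)²/n = 3166.96 − 2634.52 = 532.44
b = Sxy/Sxx = 483.68/476.137143 = 1.015842
SSE = Syy − b·Sxy = 532.44 − 1.015842·483.68 = 41.097651

41.10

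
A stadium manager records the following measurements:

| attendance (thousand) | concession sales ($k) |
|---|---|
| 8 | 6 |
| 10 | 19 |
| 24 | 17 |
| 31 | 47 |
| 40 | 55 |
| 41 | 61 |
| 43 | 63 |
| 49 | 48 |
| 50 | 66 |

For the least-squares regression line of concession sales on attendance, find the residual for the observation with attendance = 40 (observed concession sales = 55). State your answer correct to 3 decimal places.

n = 9, Σx = 296, Σy = 382, Σxy = 15165, Σx² = 11732
Sxx = Σx² − (Σx)²/n = 11732 − 9735.111111 = 1996.888889
Sxy = Σxy − (Σx)(Σy)/n = 15165 − 12563.555556 = 2601.444444
b = Sxy/Sxx = 2601.444444/1996.888889 = 1.302749
a = ȳ − b·x̄ = 42.444444 − 1.302749·32.888889 = -0.401513
ŷ(40) = -0.401513 + 1.302749·40 = 51.708435
residual = y − ŷ = 55 − 51.708435 = 3.291565

3.292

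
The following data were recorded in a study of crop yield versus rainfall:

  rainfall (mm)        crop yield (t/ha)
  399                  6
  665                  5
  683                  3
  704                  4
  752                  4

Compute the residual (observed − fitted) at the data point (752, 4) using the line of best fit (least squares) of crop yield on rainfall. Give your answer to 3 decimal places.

n = 5, Σx = 3203, Σy = 22, Σxy = 13592, Σx² = 2129035
Sxx = Σx² − (Σx)²/n = 2129035 − 2051841.8 = 77193.2
Sxy = Σxy − (Σx)(Σy)/n = 13592 − 14093.2 = -501.2
b = Sxy/Sxx = -501.2/77193.2 = -0.006493
a = ȳ − b·x̄ = 4.4 − (-0.006493)·640.6 = 8.559288
ŷ(752) = 8.559288 + (-0.006493)·752 = 3.676702
residual = y − ŷ = 4 − 3.676702 = 0.323298

0.323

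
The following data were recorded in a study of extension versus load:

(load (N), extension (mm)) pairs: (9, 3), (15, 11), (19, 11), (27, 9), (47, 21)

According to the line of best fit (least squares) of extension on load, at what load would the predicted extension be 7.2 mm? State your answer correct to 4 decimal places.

n = 5, Σx = 117, Σy = 55, Σxy = 1631, Σx² = 3605
Sxx = Σx² − (Σx)²/n = 3605 − 2737.8 = 867.2
Sxy = Σxy − (Σx)(Σy)/n = 1631 − 1287 = 344
b = Sxy/Sxx = 344/867.2 = 0.396679
a = ȳ − b·x̄ = 11 − 0.396679·23.4 = 1.717712
Set a + b·x = 7.2: x = (7.2 − 1.717712) / 0.396679 = 13.820465

13.8205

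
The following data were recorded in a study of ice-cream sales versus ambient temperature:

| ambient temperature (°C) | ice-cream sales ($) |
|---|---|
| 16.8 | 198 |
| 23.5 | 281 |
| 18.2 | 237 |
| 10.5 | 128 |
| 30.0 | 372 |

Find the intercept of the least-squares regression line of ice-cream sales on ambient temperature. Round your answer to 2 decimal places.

n = 5, Σx = 99, Σy = 1216, Σxy = 26747.3, Σx² = 2175.98
Sxx = Σx² − (Σx)²/n = 2175.98 − 1960.2 = 215.78
Sxy = Σxy − (Σx)(Σy)/n = 26747.3 − 24076.8 = 2670.5
b = Sxy/Sxx = 2670.5/215.78 = 12.376031
a = ȳ − b·x̄ = 243.2 − 12.376031·19.8 = -1.845417

-1.85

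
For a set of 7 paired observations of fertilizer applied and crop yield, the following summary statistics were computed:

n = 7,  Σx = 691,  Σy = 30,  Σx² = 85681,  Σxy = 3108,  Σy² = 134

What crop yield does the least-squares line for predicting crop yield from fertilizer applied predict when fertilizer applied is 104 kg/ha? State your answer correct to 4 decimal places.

Sxx = Σx² − (Σx)²/n = 85681 − 68211.571429 = 17469.428571
Sxy = Σxy − (Σx)(Σy)/n = 3108 − 2961.428571 = 146.571429
b = Sxy/Sxx = 146.571429/17469.428571 = 0.008390
a = ȳ − b·x̄ = 4.285714 − 0.008390·98.714286 = 3.457485
ŷ(104) = a + b·104 = 3.457485 + 0.008390·104 = 4.330062

4.3301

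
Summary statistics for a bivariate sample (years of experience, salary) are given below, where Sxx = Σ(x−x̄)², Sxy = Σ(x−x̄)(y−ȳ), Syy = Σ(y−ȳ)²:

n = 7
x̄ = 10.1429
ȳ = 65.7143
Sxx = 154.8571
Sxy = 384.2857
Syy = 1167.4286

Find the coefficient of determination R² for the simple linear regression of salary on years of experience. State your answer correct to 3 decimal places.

R² = Sxy²/(Sxx·Syy) = (384.2857)²/(154.8571·1167.4286) = 0.816859

0.817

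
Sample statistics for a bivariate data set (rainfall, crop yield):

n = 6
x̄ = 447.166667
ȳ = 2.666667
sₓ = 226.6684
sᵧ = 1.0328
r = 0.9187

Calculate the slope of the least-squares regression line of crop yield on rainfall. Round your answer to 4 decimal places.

0.0042

b = r · sᵧ/sₓ = 0.9187 · 1.0328/226.6684 = 0.004186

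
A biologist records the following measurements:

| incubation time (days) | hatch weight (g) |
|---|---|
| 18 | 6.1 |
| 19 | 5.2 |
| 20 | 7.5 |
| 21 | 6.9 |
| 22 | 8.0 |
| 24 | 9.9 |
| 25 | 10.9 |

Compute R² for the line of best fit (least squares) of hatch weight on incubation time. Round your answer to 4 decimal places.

n = 7, Σx = 149, Σy = 54.5, Σxy = 1189.6, Σx² = 3211, Σy² = 448.93
Sxx = Σx² − (Σx)²/n = 3211 − 3171.571429 = 39.428571
Sxy = Σxy − (Σx)(Σy)/n = 1189.6 − 1160.071429 = 29.528571
Syy = Σy² − (Σy)²/n = 448.93 − 424.321429 = 24.608571
R² = Sxy²/(Sxx·Syy) = (29.528571)²/(39.428571·24.608571) = 0.898643

0.8986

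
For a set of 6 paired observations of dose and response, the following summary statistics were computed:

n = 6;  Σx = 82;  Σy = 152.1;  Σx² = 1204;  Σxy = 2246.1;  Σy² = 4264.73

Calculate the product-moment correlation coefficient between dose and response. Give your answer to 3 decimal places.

0.907

Sxx = Σx² − (Σx)²/n = 1204 − 1120.666667 = 83.333333
Sxy = Σxy − (Σx)(Σy)/n = 2246.1 − 2078.7 = 167.4
Syy = Σy² − (Σy)²/n = 4264.73 − 3855.735 = 408.995
r = Sxy/√(Sxx·Syy) = 167.4/√(34082.916667) = 167.4/184.615592 = 0.906749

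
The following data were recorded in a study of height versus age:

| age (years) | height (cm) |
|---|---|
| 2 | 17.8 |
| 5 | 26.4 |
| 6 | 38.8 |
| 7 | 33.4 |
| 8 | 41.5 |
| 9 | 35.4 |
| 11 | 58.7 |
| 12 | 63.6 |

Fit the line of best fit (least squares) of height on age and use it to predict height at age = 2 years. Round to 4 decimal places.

15.1682

n = 8, Σx = 60, Σy = 315.6, Σxy = 2693.7, Σx² = 524
Sxx = Σx² − (Σx)²/n = 524 − 450 = 74
Sxy = Σxy − (Σx)(Σy)/n = 2693.7 − 2367 = 326.7
b = Sxy/Sxx = 326.7/74 = 4.414865
a = ȳ − b·x̄ = 39.45 − 4.414865·7.5 = 6.338514
ŷ(2) = a + b·2 = 6.338514 + 4.414865·2 = 15.168243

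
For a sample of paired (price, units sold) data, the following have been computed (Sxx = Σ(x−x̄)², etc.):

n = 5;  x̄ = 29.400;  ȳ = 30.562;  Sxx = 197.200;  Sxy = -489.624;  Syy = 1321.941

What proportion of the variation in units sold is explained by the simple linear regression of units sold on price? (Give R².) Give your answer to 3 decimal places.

R² = Sxy²/(Sxx·Syy) = (-489.624)²/(197.2·1321.941) = 0.919616

0.920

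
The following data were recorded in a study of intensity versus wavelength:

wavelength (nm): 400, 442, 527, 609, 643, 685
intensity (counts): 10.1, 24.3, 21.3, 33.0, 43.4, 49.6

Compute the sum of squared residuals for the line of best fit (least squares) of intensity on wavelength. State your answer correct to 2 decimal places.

124.60

n = 6, Σx = 3306, Σy = 181.7, Σxy = 107984.9, Σx² = 1886648, Σy² = 6578.91
Sxx = Σx² − (Σx)²/n = 1886648 − 1821606 = 65042
Sxy = Σxy − (Σx)(Σy)/n = 107984.9 − 100116.7 = 7868.2
Syy = Σy² − (Σy)²/n = 6578.91 − 5502.481667 = 1076.428333
b = Sxy/Sxx = 7868.2/65042 = 0.120971
SSE = Syy − b·Sxy = 1076.428333 − 0.120971·7868.2 = 124.603801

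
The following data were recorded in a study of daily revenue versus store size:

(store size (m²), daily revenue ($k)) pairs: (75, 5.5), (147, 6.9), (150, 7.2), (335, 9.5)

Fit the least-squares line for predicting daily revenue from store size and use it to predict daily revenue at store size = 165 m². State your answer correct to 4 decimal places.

7.1016

n = 4, Σx = 707, Σy = 29.1, Σxy = 5689.3, Σx² = 161959
Sxx = Σx² − (Σx)²/n = 161959 − 124962.25 = 36996.75
Sxy = Σxy − (Σx)(Σy)/n = 5689.3 − 5143.425 = 545.875
b = Sxy/Sxx = 545.875/36996.75 = 0.014755
a = ȳ − b·x̄ = 7.275 − 0.014755·176.75 = 4.667111
ŷ(165) = a + b·165 = 4.667111 + 0.014755·165 = 7.101633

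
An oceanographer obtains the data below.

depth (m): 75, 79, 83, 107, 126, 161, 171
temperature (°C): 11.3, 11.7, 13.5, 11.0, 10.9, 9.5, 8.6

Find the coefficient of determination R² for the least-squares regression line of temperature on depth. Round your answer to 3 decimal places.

0.748

n = 7, Σx = 802, Σy = 76.5, Σxy = 8442.8, Σx² = 101242, Σy² = 850.85
Sxx = Σx² − (Σx)²/n = 101242 − 91886.285714 = 9355.714286
Sxy = Σxy − (Σx)(Σy)/n = 8442.8 − 8764.714286 = -321.914286
Syy = Σy² − (Σy)²/n = 850.85 − 836.035714 = 14.814286
R² = Sxy²/(Sxx·Syy) = (-321.914286)²/(9355.714286·14.814286) = 0.747692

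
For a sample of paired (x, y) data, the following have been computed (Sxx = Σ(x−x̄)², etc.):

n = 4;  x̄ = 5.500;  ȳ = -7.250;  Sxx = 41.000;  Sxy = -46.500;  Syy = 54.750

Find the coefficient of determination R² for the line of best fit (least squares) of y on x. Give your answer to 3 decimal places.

0.963

R² = Sxy²/(Sxx·Syy) = (-46.5)²/(41·54.75) = 0.963248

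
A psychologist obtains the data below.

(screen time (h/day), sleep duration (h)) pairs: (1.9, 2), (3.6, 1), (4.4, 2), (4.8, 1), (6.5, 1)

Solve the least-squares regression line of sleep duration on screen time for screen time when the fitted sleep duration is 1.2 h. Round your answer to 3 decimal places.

n = 5, Σx = 21.2, Σy = 7, Σxy = 27.5, Σx² = 101.22
Sxx = Σx² − (Σx)²/n = 101.22 − 89.888 = 11.332
Sxy = Σxy − (Σx)(Σy)/n = 27.5 − 29.68 = -2.18
b = Sxy/Sxx = -2.18/11.332 = -0.192376
a = ȳ − b·x̄ = 1.4 − (-0.192376)·4.24 = 2.215672
Set a + b·x = 1.2: x = (1.2 − 2.215672) / (-0.192376) = 5.279633

5.280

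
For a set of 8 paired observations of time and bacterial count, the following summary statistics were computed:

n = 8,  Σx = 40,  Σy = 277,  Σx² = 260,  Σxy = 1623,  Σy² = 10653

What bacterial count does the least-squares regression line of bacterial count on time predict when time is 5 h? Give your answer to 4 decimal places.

34.6250

Sxx = Σx² − (Σx)²/n = 260 − 200 = 60
Sxy = Σxy − (Σx)(Σy)/n = 1623 − 1385 = 238
b = Sxy/Sxx = 238/60 = 3.966667
a = ȳ − b·x̄ = 34.625 − 3.966667·5 = 14.791667
ŷ(5) = a + b·5 = 14.791667 + 3.966667·5 = 34.625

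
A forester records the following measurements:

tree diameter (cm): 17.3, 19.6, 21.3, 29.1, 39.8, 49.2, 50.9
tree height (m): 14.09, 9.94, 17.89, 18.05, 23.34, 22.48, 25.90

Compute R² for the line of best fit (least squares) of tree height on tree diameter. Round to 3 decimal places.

n = 7, Σx = 227.2, Σy = 131.69, Σxy = 4698.151, Σx² = 8579.44, Σy² = 2664.1023
Sxx = Σx² − (Σx)²/n = 8579.44 − 7374.262857 = 1205.177143
Sxy = Σxy − (Σx)(Σy)/n = 4698.151 − 4274.281143 = 423.869857
Syy = Σy² − (Σy)²/n = 2664.1023 − 2477.465157 = 186.637143
R² = Sxy²/(Sxx·Syy) = (423.869857)²/(1205.177143·186.637143) = 0.798760

0.799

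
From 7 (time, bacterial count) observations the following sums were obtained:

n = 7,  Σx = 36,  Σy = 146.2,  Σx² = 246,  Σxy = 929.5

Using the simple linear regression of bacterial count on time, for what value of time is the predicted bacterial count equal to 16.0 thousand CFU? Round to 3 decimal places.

Sxx = Σx² − (Σx)²/n = 246 − 185.142857 = 60.857143
Sxy = Σxy − (Σx)(Σy)/n = 929.5 − 751.885714 = 177.614286
b = Sxy/Sxx = 177.614286/60.857143 = 2.918545
a = ȳ − b·x̄ = 20.885714 − 2.918545·5.142857 = 5.876056
Set a + b·x = 16.0: x = (16.0 − 5.876056) / 2.918545 = 3.468833

3.469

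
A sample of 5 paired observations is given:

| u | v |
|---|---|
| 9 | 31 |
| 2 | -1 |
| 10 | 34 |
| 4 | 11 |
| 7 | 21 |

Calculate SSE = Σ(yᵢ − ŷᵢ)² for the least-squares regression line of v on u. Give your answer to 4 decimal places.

n = 5, Σx = 32, Σy = 96, Σxy = 808, Σx² = 250, Σy² = 2680
Sxx = Σx² − (Σx)²/n = 250 − 204.8 = 45.2
Sxy = Σxy − (Σx)(Σy)/n = 808 − 614.4 = 193.6
Syy = Σy² − (Σy)²/n = 2680 − 1843.2 = 836.8
b = Sxy/Sxx = 193.6/45.2 = 4.283186
SSE = Syy − b·Sxy = 836.8 − 4.283186·193.6 = 7.575221

7.5752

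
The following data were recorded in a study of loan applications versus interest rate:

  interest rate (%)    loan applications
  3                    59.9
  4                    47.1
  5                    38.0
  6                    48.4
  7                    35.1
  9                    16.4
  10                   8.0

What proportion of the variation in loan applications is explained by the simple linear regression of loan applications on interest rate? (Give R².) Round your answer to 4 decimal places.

n = 7, Σx = 44, Σy = 252.9, Σxy = 1321.8, Σx² = 316, Σy² = 11157.95
Sxx = Σx² − (Σx)²/n = 316 − 276.571429 = 39.428571
Sxy = Σxy − (Σx)(Σy)/n = 1321.8 − 1589.657143 = -267.857143
Syy = Σy² − (Σy)²/n = 11157.95 − 9136.915714 = 2021.034286
R² = Sxy²/(Sxx·Syy) = (-267.857143)²/(39.428571·2021.034286) = 0.900372

0.9004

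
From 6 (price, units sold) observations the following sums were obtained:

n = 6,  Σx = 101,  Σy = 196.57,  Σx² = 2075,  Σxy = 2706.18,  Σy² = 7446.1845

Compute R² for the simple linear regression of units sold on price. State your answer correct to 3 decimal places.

0.963

Sxx = Σx² − (Σx)²/n = 2075 − 1700.166667 = 374.833333
Sxy = Σxy − (Σx)(Σy)/n = 2706.18 − 3308.928333 = -602.748333
Syy = Σy² − (Σy)²/n = 7446.1845 − 6439.960817 = 1006.223683
R² = Sxy²/(Sxx·Syy) = (-602.748333)²/(374.833333·1006.223683) = 0.963251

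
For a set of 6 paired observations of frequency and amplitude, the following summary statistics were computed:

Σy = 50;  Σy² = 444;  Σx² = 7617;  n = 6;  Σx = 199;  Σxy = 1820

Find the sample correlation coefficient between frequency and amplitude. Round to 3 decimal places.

0.970

Sxx = Σx² − (Σx)²/n = 7617 − 6600.166667 = 1016.833333
Sxy = Σxy − (Σx)(Σy)/n = 1820 − 1658.333333 = 161.666667
Syy = Σy² − (Σy)²/n = 444 − 416.666667 = 27.333333
r = Sxy/√(Sxx·Syy) = 161.666667/√(27793.444444) = 161.666667/166.713660 = 0.969727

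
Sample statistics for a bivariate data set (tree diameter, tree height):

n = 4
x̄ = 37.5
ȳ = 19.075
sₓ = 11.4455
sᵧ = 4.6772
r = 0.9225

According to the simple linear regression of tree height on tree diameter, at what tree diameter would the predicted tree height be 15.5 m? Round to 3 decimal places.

b = r · sᵧ/sₓ = 0.9225 · 4.6772/11.4455 = 0.376979
a = ȳ − b·x̄ = 19.075 − 0.376979·37.5 = 4.938275
Set a + b·x = 15.5: x = (15.5 − 4.938275) / 0.376979 = 28.016722

28.017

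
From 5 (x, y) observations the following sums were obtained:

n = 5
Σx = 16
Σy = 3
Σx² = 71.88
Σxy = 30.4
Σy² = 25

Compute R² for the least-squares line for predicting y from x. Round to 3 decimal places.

Sxx = Σx² − (Σx)²/n = 71.88 − 51.2 = 20.68
Sxy = Σxy − (Σx)(Σy)/n = 30.4 − 9.6 = 20.8
Syy = Σy² − (Σy)²/n = 25 − 1.8 = 23.2
R² = Sxy²/(Sxx·Syy) = (20.8)²/(20.68·23.2) = 0.901754

0.902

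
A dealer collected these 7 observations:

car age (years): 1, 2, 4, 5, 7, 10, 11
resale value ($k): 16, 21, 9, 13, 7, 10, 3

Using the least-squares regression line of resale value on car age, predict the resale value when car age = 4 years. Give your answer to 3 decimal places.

n = 7, Σx = 40, Σy = 79, Σxy = 341, Σx² = 316
Sxx = Σx² − (Σx)²/n = 316 − 228.571429 = 87.428571
Sxy = Σxy − (Σx)(Σy)/n = 341 − 451.428571 = -110.428571
b = Sxy/Sxx = -110.428571/87.428571 = -1.263072
a = ȳ − b·x̄ = 11.285714 − (-1.263072)·5.714286 = 18.503268
ŷ(4) = a + b·4 = 18.503268 + (-1.263072)·4 = 13.450980

13.451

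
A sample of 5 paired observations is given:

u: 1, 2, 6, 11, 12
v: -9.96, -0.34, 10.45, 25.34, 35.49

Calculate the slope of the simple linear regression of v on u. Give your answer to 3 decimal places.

3.621

n = 5, Σx = 32, Σy = 60.98, Σxy = 756.68, Σx² = 306
Sxx = Σx² − (Σx)²/n = 306 − 204.8 = 101.2
Sxy = Σxy − (Σx)(Σy)/n = 756.68 − 390.272 = 366.408
b = Sxy/Sxx = 366.408/101.2 = 3.620632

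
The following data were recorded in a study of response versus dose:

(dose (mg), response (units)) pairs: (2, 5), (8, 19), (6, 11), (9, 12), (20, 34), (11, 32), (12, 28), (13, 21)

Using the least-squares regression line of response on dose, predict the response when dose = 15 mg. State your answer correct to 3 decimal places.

n = 8, Σx = 81, Σy = 162, Σxy = 1977, Σx² = 1019
Sxx = Σx² − (Σx)²/n = 1019 − 820.125 = 198.875
Sxy = Σxy − (Σx)(Σy)/n = 1977 − 1640.25 = 336.75
b = Sxy/Sxx = 336.75/198.875 = 1.693275
a = ȳ − b·x̄ = 20.25 − 1.693275·10.125 = 3.105594
ŷ(15) = a + b·15 = 3.105594 + 1.693275·15 = 28.504714

28.505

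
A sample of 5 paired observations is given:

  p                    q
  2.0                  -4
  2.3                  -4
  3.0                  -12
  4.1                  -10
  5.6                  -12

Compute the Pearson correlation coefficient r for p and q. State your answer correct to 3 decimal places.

-0.771

n = 5, Σx = 17, Σy = -42, Σxy = -161.4, Σx² = 66.46, Σy² = 420
Sxx = Σx² − (Σx)²/n = 66.46 − 57.8 = 8.66
Sxy = Σxy − (Σx)(Σy)/n = -161.4 − (-142.8) = -18.6
Syy = Σy² − (Σy)²/n = 420 − 352.8 = 67.2
r = Sxy/√(Sxx·Syy) = -18.6/√(581.952) = -18.6/24.123681 = -0.771027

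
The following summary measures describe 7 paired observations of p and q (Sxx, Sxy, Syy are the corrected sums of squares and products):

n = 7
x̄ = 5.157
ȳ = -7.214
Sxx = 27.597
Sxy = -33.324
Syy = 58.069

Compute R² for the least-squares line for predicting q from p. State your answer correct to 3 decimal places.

0.693

R² = Sxy²/(Sxx·Syy) = (-33.324)²/(27.597·58.069) = 0.692960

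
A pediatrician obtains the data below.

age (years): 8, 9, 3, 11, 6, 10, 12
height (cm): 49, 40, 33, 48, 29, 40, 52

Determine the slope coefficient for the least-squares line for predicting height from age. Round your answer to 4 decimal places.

n = 7, Σx = 59, Σy = 291, Σxy = 2577, Σx² = 555
Sxx = Σx² − (Σx)²/n = 555 − 497.285714 = 57.714286
Sxy = Σxy − (Σx)(Σy)/n = 2577 − 2452.714286 = 124.285714
b = Sxy/Sxx = 124.285714/57.714286 = 2.153465

2.1535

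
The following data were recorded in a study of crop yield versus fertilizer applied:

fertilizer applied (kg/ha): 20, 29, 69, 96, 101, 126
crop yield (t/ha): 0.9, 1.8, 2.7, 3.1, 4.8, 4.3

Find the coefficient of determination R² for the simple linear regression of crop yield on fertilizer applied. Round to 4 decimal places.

0.8551

n = 6, Σx = 441, Σy = 17.6, Σxy = 1580.7, Σx² = 41295, Σy² = 62.48
Sxx = Σx² − (Σx)²/n = 41295 − 32413.5 = 8881.5
Sxy = Σxy − (Σx)(Σy)/n = 1580.7 − 1293.6 = 287.1
Syy = Σy² − (Σy)²/n = 62.48 − 51.626667 = 10.853333
R² = Sxy²/(Sxx·Syy) = (287.1)²/(8881.5·10.853333) = 0.855100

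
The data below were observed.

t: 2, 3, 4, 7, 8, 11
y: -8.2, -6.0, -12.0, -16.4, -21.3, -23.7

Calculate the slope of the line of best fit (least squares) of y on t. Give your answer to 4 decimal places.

-1.9938

n = 6, Σx = 35, Σy = -87.6, Σxy = -628.3, Σx² = 263
Sxx = Σx² − (Σx)²/n = 263 − 204.166667 = 58.833333
Sxy = Σxy − (Σx)(Σy)/n = -628.3 − (-511) = -117.3
b = Sxy/Sxx = -117.3/58.833333 = -1.993768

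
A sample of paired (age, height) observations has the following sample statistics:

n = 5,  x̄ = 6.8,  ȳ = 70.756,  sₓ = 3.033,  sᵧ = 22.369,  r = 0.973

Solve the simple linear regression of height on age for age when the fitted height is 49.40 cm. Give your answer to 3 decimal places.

3.824

b = r · sᵧ/sₓ = 0.973 · 22.369/3.033 = 7.176076
a = ȳ − b·x̄ = 70.756 − 7.176076·6.8 = 21.958687
Set a + b·x = 49.40: x = (49.40 − 21.958687) / 7.176076 = 3.824000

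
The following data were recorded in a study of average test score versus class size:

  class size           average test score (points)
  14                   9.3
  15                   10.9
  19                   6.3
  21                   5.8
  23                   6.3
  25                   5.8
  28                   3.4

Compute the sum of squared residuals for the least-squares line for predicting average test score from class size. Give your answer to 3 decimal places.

6.129

n = 7, Σx = 145, Σy = 47.8, Σxy = 920.3, Σx² = 3161, Σy² = 363.52
Sxx = Σx² − (Σx)²/n = 3161 − 3003.571429 = 157.428571
Sxy = Σxy − (Σx)(Σy)/n = 920.3 − 990.142857 = -69.842857
Syy = Σy² − (Σy)²/n = 363.52 − 326.405714 = 37.114286
b = Sxy/Sxx = -69.842857/157.428571 = -0.443648
SSE = Syy − b·Sxy = 37.114286 − (-0.443648)·(-69.842857) = 6.128648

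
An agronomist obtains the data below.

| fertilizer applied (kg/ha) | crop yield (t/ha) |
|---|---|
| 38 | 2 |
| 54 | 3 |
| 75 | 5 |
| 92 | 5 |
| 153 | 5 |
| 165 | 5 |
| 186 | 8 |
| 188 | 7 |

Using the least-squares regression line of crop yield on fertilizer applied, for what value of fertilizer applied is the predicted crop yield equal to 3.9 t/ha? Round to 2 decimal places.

78.75

n = 8, Σx = 951, Σy = 40, Σxy = 5467, Σx² = 139023
Sxx = Σx² − (Σx)²/n = 139023 − 113050.125 = 25972.875
Sxy = Σxy − (Σx)(Σy)/n = 5467 − 4755 = 712
b = Sxy/Sxx = 712/25972.875 = 0.027413
a = ȳ − b·x̄ = 5 − 0.027413·118.875 = 1.741254
Set a + b·x = 3.9: x = (3.9 − 1.741254) / 0.027413 = 78.748367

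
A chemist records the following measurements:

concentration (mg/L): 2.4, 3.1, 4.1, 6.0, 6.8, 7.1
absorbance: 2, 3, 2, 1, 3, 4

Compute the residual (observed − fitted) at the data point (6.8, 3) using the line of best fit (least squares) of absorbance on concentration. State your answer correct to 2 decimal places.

n = 6, Σx = 29.5, Σy = 15, Σxy = 77.1, Σx² = 164.83
Sxx = Σx² − (Σx)²/n = 164.83 − 145.041667 = 19.788333
Sxy = Σxy − (Σx)(Σy)/n = 77.1 − 73.75 = 3.35
b = Sxy/Sxx = 3.35/19.788333 = 0.169292
a = ȳ − b·x̄ = 2.5 − 0.169292·4.916667 = 1.667649
ŷ(6.8) = 1.667649 + 0.169292·6.8 = 2.818833
residual = y − ŷ = 3 − 2.818833 = 0.181167

0.18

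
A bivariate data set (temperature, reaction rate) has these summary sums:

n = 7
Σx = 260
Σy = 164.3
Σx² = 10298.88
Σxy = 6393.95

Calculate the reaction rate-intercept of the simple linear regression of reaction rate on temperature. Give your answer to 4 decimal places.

Sxx = Σx² − (Σx)²/n = 10298.88 − 9657.142857 = 641.737143
Sxy = Σxy − (Σx)(Σy)/n = 6393.95 − 6102.571429 = 291.378571
b = Sxy/Sxx = 291.378571/641.737143 = 0.454047
a = ȳ − b·x̄ = 23.471429 − 0.454047·37.142857 = 6.606840

6.6068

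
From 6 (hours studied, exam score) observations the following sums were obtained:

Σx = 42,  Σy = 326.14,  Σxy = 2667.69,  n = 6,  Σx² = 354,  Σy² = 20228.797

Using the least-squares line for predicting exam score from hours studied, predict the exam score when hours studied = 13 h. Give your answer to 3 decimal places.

92.828

Sxx = Σx² − (Σx)²/n = 354 − 294 = 60
Sxy = Σxy − (Σx)(Σy)/n = 2667.69 − 2282.98 = 384.71
b = Sxy/Sxx = 384.71/60 = 6.411833
a = ȳ − b·x̄ = 54.356667 − 6.411833·7 = 9.473833
ŷ(13) = a + b·13 = 9.473833 + 6.411833·13 = 92.827667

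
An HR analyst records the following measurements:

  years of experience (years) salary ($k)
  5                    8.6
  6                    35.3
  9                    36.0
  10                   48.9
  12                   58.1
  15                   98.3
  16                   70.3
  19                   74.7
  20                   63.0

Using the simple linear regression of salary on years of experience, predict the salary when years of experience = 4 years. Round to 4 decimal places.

n = 9, Σx = 112, Σy = 493.2, Σxy = 7043.6, Σx² = 1628
Sxx = Σx² − (Σx)²/n = 1628 − 1393.777778 = 234.222222
Sxy = Σxy − (Σx)(Σy)/n = 7043.6 − 6137.6 = 906
b = Sxy/Sxx = 906/234.222222 = 3.868121
a = ȳ − b·x̄ = 54.8 − 3.868121·12.444444 = 6.663378
ŷ(4) = a + b·4 = 6.663378 + 3.868121·4 = 22.135863

22.1359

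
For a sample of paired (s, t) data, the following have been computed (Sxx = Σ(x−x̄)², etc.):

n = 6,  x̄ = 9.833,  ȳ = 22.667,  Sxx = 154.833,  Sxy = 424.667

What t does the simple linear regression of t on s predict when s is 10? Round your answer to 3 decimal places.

b = Sxy/Sxx = 424.667/154.833 = 2.742742
a = ȳ − b·x̄ = 22.667 − 2.742742·9.833 = -4.302384
ŷ(10) = a + b·10 = -4.302384 + 2.742742·10 = 23.125038

23.125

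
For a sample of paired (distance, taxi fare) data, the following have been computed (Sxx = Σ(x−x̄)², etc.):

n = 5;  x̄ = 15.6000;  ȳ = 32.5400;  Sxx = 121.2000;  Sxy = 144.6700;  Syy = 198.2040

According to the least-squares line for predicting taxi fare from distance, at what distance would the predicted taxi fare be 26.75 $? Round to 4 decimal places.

b = Sxy/Sxx = 144.67/121.2 = 1.193647
a = ȳ − b·x̄ = 32.54 − 1.193647·15.6 = 13.919109
Set a + b·x = 26.75: x = (26.75 − 13.919109) / 1.193647 = 10.749319

10.7493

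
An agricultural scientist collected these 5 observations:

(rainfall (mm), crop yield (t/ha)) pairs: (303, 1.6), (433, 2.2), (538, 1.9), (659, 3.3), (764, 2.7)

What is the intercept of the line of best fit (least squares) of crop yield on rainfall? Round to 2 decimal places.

0.76

n = 5, Σx = 2697, Σy = 11.7, Σxy = 6697.1, Σx² = 1586719
Sxx = Σx² − (Σx)²/n = 1586719 − 1454761.8 = 131957.2
Sxy = Σxy − (Σx)(Σy)/n = 6697.1 − 6310.98 = 386.12
b = Sxy/Sxx = 386.12/131957.2 = 0.002926
a = ȳ − b·x̄ = 2.34 − 0.002926·539.4 = 0.761662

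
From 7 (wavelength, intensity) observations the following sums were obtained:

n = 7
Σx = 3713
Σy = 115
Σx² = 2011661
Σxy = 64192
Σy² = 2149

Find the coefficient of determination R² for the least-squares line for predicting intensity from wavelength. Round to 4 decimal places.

0.9305

Sxx = Σx² − (Σx)²/n = 2011661 − 1969481.285714 = 42179.714286
Sxy = Σxy − (Σx)(Σy)/n = 64192 − 60999.285714 = 3192.714286
Syy = Σy² − (Σy)²/n = 2149 − 1889.285714 = 259.714286
R² = Sxy²/(Sxx·Syy) = (3192.714286)²/(42179.714286·259.714286) = 0.930509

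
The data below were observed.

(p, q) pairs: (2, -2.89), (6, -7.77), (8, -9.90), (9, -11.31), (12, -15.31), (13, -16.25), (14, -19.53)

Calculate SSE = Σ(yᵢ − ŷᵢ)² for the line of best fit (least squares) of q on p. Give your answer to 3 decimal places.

2.725

n = 7, Σx = 64, Σy = -82.96, Σxy = -901.78, Σx² = 694, Σy² = 1174.5306
Sxx = Σx² − (Σx)²/n = 694 − 585.142857 = 108.857143
Sxy = Σxy − (Σx)(Σy)/n = -901.78 − (-758.491429) = -143.288571
Syy = Σy² − (Σy)²/n = 1174.5306 − 983.194514 = 191.336086
b = Sxy/Sxx = -143.288571/108.857143 = -1.316299
SSE = Syy − b·Sxy = 191.336086 − (-1.316299)·(-143.288571) = 2.725452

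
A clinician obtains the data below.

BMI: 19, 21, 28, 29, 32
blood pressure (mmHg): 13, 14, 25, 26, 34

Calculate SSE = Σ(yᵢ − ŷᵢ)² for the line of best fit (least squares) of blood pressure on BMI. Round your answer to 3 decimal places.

n = 5, Σx = 129, Σy = 112, Σxy = 3083, Σx² = 3451, Σy² = 2822
Sxx = Σx² − (Σx)²/n = 3451 − 3328.2 = 122.8
Sxy = Σxy − (Σx)(Σy)/n = 3083 − 2889.6 = 193.4
Syy = Σy² − (Σy)²/n = 2822 − 2508.8 = 313.2
b = Sxy/Sxx = 193.4/122.8 = 1.574919
SSE = Syy − b·Sxy = 313.2 − 1.574919·193.4 = 8.610749

8.611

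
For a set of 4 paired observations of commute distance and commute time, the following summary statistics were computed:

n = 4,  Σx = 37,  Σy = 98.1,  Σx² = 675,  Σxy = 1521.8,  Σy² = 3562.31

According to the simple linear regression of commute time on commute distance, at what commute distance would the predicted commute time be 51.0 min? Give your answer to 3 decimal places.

23.589

Sxx = Σx² − (Σx)²/n = 675 − 342.25 = 332.75
Sxy = Σxy − (Σx)(Σy)/n = 1521.8 − 907.425 = 614.375
b = Sxy/Sxx = 614.375/332.75 = 1.846356
a = ȳ − b·x̄ = 24.525 − 1.846356·9.25 = 7.446206
Set a + b·x = 51.0: x = (51.0 − 7.446206) / 1.846356 = 23.589054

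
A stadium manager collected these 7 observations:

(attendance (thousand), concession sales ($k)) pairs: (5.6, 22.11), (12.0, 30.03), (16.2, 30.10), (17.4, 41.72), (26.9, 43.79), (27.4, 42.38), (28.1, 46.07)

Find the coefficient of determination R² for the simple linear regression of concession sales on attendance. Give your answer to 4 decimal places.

0.8644

n = 7, Σx = 133.6, Σy = 256.2, Σxy = 5331.454, Σx² = 3004.54, Σy² = 9873.2948
Sxx = Σx² − (Σx)²/n = 3004.54 − 2549.851429 = 454.688571
Sxy = Σxy − (Σx)(Σy)/n = 5331.454 − 4889.76 = 441.694
Syy = Σy² − (Σy)²/n = 9873.2948 − 9376.92 = 496.3748
R² = Sxy²/(Sxx·Syy) = (441.694)²/(454.688571·496.3748) = 0.864409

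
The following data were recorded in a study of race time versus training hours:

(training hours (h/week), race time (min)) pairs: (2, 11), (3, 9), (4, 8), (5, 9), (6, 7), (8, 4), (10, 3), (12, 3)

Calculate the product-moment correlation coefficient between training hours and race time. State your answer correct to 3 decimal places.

n = 8, Σx = 50, Σy = 54, Σxy = 266, Σx² = 398, Σy² = 430
Sxx = Σx² − (Σx)²/n = 398 − 312.5 = 85.5
Sxy = Σxy − (Σx)(Σy)/n = 266 − 337.5 = -71.5
Syy = Σy² − (Σy)²/n = 430 − 364.5 = 65.5
r = Sxy/√(Sxx·Syy) = -71.5/√(5600.25) = -71.5/74.834818 = -0.955438

-0.955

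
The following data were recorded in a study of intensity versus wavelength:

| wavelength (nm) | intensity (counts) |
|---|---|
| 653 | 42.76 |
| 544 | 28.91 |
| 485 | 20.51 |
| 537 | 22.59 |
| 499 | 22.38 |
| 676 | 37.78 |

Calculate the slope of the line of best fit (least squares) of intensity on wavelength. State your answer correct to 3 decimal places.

n = 6, Σx = 3394, Σy = 174.93, Σxy = 102434.4, Σx² = 1951916
Sxx = Σx² − (Σx)²/n = 1951916 − 1919872.666667 = 32043.333333
Sxy = Σxy − (Σx)(Σy)/n = 102434.4 − 98952.07 = 3482.33
b = Sxy/Sxx = 3482.33/32043.333333 = 0.108676

0.109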